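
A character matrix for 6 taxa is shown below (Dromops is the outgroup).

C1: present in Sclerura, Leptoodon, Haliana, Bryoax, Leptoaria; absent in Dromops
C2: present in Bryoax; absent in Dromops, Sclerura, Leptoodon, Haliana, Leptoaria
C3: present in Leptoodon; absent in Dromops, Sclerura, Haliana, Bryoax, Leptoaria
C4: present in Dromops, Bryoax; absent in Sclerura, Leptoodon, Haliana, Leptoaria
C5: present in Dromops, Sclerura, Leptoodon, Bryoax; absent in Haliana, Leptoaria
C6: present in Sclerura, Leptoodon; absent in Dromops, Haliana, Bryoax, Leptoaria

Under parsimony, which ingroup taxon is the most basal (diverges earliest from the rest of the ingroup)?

Bryoax

Character polarity is set by the outgroup: the derived state is whichever differs from the outgroup's state, so for C4, C5 the derived state is 'absent', and for the remaining characters it is 'present'.
C1 (derived state 'present') is shared by all ingroup taxa — unites the whole ingroup.
C2: derived state 'present' in Bryoax only — an autapomorphy, so it tells us nothing about relationships among taxa.
C3 (derived state 'present') is unique to Leptoodon (autapomorphy; uninformative for grouping).
C4: derived state 'absent' in Haliana, Leptoaria, Leptoodon, and Sclerura only — synapomorphy for {Haliana, Leptoaria, Leptoodon, Sclerura}.
C5: derived state 'absent' in Haliana and Leptoaria only — synapomorphy for {Haliana, Leptoaria}.
Only Leptoodon and Sclerura show the derived state 'present' for C6, supporting them as a clade.
Most parsimonious ingroup topology: (((Sclerura,Leptoodon),(Haliana,Leptoaria)),Bryoax).
Bryoax is sister to the clade containing all other ingroup taxa, so it is the earliest-diverging (most basal) ingroup lineage.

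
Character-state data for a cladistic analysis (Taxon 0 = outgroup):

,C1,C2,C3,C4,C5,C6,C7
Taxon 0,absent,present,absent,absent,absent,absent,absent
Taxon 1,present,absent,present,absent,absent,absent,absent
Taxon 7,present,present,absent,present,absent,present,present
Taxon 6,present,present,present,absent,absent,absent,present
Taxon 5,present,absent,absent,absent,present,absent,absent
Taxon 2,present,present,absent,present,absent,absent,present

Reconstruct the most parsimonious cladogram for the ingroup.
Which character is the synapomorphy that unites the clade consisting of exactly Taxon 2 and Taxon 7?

Character polarity is set by the outgroup: the derived state is whichever differs from the outgroup's state, so for C2 the derived state is 'absent', and for the remaining characters it is 'present'.
All ingroup taxa share the derived state 'present' for C1; it defines the ingroup but does not resolve relationships within it.
Only Taxon 1 and Taxon 5 show the derived state 'absent' for C2, supporting them as a clade.
C3 (state 'present') occurs in Taxon 1 and Taxon 6 but conflicts with the nesting implied by the other characters — most parsimoniously interpreted as homoplasy.
C4: derived state 'present' in Taxon 2 and Taxon 7 only — synapomorphy for {Taxon 2, Taxon 7}.
C5 (derived state 'present') is unique to Taxon 5 (autapomorphy; uninformative for grouping).
C6 (derived state 'present') is unique to Taxon 7 (autapomorphy; uninformative for grouping).
Only Taxon 2, Taxon 6, and Taxon 7 show the derived state 'present' for C7, supporting them as a clade.
Most parsimonious ingroup topology: ((Taxon 1,Taxon 5),((Taxon 7,Taxon 2),Taxon 6)).
The clade {Taxon 2, Taxon 7} is supported by C4: its derived state 'present' occurs in exactly those taxa and in no other taxon (including the outgroup).

C4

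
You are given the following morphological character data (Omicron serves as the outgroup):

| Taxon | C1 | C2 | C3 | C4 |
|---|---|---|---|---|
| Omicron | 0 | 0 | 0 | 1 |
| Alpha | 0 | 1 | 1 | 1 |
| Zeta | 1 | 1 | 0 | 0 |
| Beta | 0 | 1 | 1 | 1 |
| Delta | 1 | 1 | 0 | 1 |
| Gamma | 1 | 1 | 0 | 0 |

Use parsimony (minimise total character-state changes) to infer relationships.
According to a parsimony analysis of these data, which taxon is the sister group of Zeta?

Gamma

Character polarity is set by the outgroup: the derived state is whichever differs from the outgroup's state, so for C4 the derived state is '0', and for the remaining characters it is '1'.
C1 (derived state '1') is shared by Delta, Gamma, and Zeta — a synapomorphy uniting that clade.
C2 (derived state '1') is shared by all ingroup taxa — unites the whole ingroup.
C3 (derived state '1') is shared by Alpha and Beta — a synapomorphy uniting that clade.
Only Gamma and Zeta show the derived state '0' for C4, supporting them as a clade.
Most parsimonious ingroup topology: ((Alpha,Beta),((Zeta,Gamma),Delta)).
Zeta and Gamma form a cherry on this tree, so they are sister taxa.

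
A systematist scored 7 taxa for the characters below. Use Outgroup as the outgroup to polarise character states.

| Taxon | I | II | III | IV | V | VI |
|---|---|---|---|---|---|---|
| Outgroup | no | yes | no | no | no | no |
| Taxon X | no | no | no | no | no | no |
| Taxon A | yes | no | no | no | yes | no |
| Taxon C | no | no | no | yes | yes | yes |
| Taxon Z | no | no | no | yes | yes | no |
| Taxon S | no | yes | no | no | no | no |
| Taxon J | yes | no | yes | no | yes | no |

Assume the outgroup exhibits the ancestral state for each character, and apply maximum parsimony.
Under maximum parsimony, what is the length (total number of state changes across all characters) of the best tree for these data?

Character polarity is set by the outgroup: the derived state is whichever differs from the outgroup's state, so for II the derived state is 'no', and for the remaining characters it is 'yes'.
I (derived state 'yes') is shared by Taxon A and Taxon J — a synapomorphy uniting that clade.
II: derived state 'no' in Taxon A, Taxon C, Taxon J, Taxon X, and Taxon Z only — synapomorphy for {Taxon A, Taxon C, Taxon J, Taxon X, Taxon Z}.
III (derived state 'yes') is unique to Taxon J (autapomorphy; uninformative for grouping).
IV (derived state 'yes') is shared by Taxon C and Taxon Z — a synapomorphy uniting that clade.
V (derived state 'yes') is shared by Taxon A, Taxon C, Taxon J, and Taxon Z — a synapomorphy uniting that clade.
VI: derived state 'yes' in Taxon C only — an autapomorphy, so it tells us nothing about relationships among taxa.
Most parsimonious ingroup topology: ((Taxon X,((Taxon A,Taxon J),(Taxon C,Taxon Z))),Taxon S).
Changes per character on this tree: I: 1; II: 1; III: 1; IV: 1; V: 1; VI: 1.
Total = 6.

6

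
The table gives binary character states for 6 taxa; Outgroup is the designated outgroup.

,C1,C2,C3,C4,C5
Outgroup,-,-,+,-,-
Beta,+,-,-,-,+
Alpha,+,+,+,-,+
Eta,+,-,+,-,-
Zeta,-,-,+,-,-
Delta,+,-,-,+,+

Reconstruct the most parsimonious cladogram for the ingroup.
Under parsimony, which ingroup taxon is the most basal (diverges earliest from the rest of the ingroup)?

Character polarity is set by the outgroup: the derived state is whichever differs from the outgroup's state, so for C3 the derived state is '-', and for the remaining characters it is '+'.
Only Alpha, Beta, Delta, and Eta show the derived state '+' for C1, supporting them as a clade.
C2 (derived state '+') is unique to Alpha (autapomorphy; uninformative for grouping).
C3: derived state '-' in Beta and Delta only — synapomorphy for {Beta, Delta}.
C4 (derived state '+') is unique to Delta (autapomorphy; uninformative for grouping).
C5 (derived state '+') is shared by Alpha, Beta, and Delta — a synapomorphy uniting that clade.
Most parsimonious ingroup topology: ((((Beta,Delta),Alpha),Eta),Zeta).
Zeta is sister to the clade containing all other ingroup taxa, so it is the earliest-diverging (most basal) ingroup lineage.

Zeta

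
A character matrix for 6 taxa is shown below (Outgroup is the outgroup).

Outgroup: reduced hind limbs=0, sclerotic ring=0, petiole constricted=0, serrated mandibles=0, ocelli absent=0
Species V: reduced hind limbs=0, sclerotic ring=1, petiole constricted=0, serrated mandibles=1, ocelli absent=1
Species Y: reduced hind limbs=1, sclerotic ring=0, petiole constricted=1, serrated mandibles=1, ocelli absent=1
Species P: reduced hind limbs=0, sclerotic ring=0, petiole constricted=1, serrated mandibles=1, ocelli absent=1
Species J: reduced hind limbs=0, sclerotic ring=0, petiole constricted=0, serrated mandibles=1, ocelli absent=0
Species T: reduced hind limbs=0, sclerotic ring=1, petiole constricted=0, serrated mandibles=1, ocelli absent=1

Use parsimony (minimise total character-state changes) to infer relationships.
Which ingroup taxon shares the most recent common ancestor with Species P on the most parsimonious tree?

Species Y

The outgroup has state '0' for every character, so '1' is the derived state throughout.
reduced hind limbs (derived state '1') is unique to Species Y (autapomorphy; uninformative for grouping).
sclerotic ring: derived state '1' in Species T and Species V only — synapomorphy for {Species T, Species V}.
petiole constricted: derived state '1' in Species P and Species Y only — synapomorphy for {Species P, Species Y}.
serrated mandibles (derived state '1') is shared by all ingroup taxa — unites the whole ingroup.
Only Species P, Species T, Species V, and Species Y show the derived state '1' for ocelli absent, supporting them as a clade.
Most parsimonious ingroup topology: (((Species V,Species T),(Species Y,Species P)),Species J).
Species P and Species Y form a cherry on this tree, so they are sister taxa.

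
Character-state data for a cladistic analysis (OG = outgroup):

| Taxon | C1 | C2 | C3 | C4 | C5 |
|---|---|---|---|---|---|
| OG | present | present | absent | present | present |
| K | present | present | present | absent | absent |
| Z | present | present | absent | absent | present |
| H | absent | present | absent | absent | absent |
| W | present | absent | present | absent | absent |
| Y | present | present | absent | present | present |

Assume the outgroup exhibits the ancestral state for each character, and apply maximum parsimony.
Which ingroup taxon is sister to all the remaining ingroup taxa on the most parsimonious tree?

Character polarity is set by the outgroup: the derived state is whichever differs from the outgroup's state, so for C1, C2, C4, C5 the derived state is 'absent', and for the remaining characters it is 'present'.
C1 (derived state 'absent') is unique to H (autapomorphy; uninformative for grouping).
C2 (derived state 'absent') is unique to W (autapomorphy; uninformative for grouping).
C3 (derived state 'present') is shared by K and W — a synapomorphy uniting that clade.
C4 (derived state 'absent') is shared by H, K, W, and Z — a synapomorphy uniting that clade.
C5: derived state 'absent' in H, K, and W only — synapomorphy for {H, K, W}.
Most parsimonious ingroup topology: ((((K,W),H),Z),Y).
Y is sister to the clade containing all other ingroup taxa, so it is the earliest-diverging (most basal) ingroup lineage.

Y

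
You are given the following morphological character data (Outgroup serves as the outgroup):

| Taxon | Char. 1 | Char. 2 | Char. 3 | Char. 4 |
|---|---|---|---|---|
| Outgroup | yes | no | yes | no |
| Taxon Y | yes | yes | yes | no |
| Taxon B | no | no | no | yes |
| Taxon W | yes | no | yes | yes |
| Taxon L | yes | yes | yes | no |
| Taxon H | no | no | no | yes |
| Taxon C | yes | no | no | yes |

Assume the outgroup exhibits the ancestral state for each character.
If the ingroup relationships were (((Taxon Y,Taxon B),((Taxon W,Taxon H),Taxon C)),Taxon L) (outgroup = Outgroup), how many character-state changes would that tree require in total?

9

Map each character onto (((Taxon Y,Taxon B),((Taxon W,Taxon H),Taxon C)),Taxon L) (rooted by Outgroup) and count the minimum state changes it requires (Fitch parsimony):
Char. 1: 2; Char. 2: 2; Char. 3: 3; Char. 4: 2.
Total tree length = 9.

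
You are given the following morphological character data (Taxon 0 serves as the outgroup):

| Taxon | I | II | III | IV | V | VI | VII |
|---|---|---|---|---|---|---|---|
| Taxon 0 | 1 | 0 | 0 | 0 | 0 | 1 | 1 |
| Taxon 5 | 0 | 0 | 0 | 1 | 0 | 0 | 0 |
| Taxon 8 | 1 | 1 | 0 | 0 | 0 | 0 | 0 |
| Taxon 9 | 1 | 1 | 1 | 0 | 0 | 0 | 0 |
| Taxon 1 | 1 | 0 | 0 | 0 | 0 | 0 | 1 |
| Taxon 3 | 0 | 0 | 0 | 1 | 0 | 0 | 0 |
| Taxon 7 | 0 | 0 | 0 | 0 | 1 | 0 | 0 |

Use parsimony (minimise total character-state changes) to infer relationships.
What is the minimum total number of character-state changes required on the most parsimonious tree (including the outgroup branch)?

Character polarity is set by the outgroup: the derived state is whichever differs from the outgroup's state, so for I, VI, VII the derived state is '0', and for the remaining characters it is '1'.
Only Taxon 3, Taxon 5, and Taxon 7 show the derived state '0' for I, supporting them as a clade.
II (derived state '1') is shared by Taxon 8 and Taxon 9 — a synapomorphy uniting that clade.
III: derived state '1' in Taxon 9 only — an autapomorphy, so it tells us nothing about relationships among taxa.
IV: derived state '1' in Taxon 3 and Taxon 5 only — synapomorphy for {Taxon 3, Taxon 5}.
V (derived state '1') is unique to Taxon 7 (autapomorphy; uninformative for grouping).
VI (derived state '0') is shared by all ingroup taxa — unites the whole ingroup.
Only Taxon 3, Taxon 5, Taxon 7, Taxon 8, and Taxon 9 show the derived state '0' for VII, supporting them as a clade.
Most parsimonious ingroup topology: ((((Taxon 5,Taxon 3),Taxon 7),(Taxon 8,Taxon 9)),Taxon 1).
Changes per character on this tree: I: 1; II: 1; III: 1; IV: 1; V: 1; VI: 1; VII: 1.
Total = 7.

7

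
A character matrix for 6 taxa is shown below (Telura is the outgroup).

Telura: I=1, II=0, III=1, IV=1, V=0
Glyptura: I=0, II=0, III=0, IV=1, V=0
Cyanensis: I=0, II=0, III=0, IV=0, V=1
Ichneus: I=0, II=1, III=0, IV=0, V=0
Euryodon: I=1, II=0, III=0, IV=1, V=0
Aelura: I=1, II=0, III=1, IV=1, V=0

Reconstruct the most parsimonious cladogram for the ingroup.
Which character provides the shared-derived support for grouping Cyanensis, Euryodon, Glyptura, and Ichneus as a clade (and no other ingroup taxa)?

Character polarity is set by the outgroup: the derived state is whichever differs from the outgroup's state, so for I, III, IV the derived state is '0', and for the remaining characters it is '1'.
I: derived state '0' in Cyanensis, Glyptura, and Ichneus only — synapomorphy for {Cyanensis, Glyptura, Ichneus}.
II: derived state '1' in Ichneus only — an autapomorphy, so it tells us nothing about relationships among taxa.
Only Cyanensis, Euryodon, Glyptura, and Ichneus show the derived state '0' for III, supporting them as a clade.
IV: derived state '0' in Cyanensis and Ichneus only — synapomorphy for {Cyanensis, Ichneus}.
V: derived state '1' in Cyanensis only — an autapomorphy, so it tells us nothing about relationships among taxa.
Most parsimonious ingroup topology: (((Glyptura,(Cyanensis,Ichneus)),Euryodon),Aelura).
The clade {Cyanensis, Euryodon, Glyptura, Ichneus} is supported by III: its derived state '0' occurs in exactly those taxa and in no other taxon (including the outgroup).

III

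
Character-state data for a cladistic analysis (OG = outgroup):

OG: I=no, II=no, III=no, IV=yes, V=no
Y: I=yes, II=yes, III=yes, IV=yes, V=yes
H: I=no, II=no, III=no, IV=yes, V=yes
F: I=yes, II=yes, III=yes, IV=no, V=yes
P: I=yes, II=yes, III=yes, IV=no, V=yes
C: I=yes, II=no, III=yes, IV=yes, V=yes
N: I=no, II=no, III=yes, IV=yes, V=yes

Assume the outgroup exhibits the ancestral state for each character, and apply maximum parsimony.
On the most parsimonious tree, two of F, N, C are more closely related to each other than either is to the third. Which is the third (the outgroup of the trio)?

Character polarity is set by the outgroup: the derived state is whichever differs from the outgroup's state, so for IV the derived state is 'no', and for the remaining characters it is 'yes'.
I (derived state 'yes') is shared by C, F, P, and Y — a synapomorphy uniting that clade.
II (derived state 'yes') is shared by F, P, and Y — a synapomorphy uniting that clade.
Only C, F, N, P, and Y show the derived state 'yes' for III, supporting them as a clade.
IV: derived state 'no' in F and P only — synapomorphy for {F, P}.
V (derived state 'yes') is shared by all ingroup taxa — unites the whole ingroup.
Most parsimonious ingroup topology: ((((Y,(F,P)),C),N),H).
F and C share a more recent common ancestor with each other than either does with N, so N is the least closely related of the three.

N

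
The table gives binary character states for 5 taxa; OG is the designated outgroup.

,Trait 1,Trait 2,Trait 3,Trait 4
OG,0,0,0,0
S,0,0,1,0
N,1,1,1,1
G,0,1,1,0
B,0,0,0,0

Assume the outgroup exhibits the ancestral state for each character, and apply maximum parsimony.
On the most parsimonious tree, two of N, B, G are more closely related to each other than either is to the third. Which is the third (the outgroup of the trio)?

B

The outgroup has state '0' for every character, so '1' is the derived state throughout.
Trait 1: derived state '1' in N only — an autapomorphy, so it tells us nothing about relationships among taxa.
Only G and N show the derived state '1' for Trait 2, supporting them as a clade.
Trait 3: derived state '1' in G, N, and S only — synapomorphy for {G, N, S}.
Trait 4 (derived state '1') is unique to N (autapomorphy; uninformative for grouping).
Most parsimonious ingroup topology: ((S,(N,G)),B).
N and G share a more recent common ancestor with each other than either does with B, so B is the least closely related of the three.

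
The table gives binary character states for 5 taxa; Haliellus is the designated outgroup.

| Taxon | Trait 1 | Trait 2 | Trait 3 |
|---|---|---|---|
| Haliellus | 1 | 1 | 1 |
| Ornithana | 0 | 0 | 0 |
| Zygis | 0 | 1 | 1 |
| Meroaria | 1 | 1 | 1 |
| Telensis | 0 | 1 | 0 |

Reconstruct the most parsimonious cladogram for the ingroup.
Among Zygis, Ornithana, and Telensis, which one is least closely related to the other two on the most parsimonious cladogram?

The outgroup has state '1' for every character, so '0' is the derived state throughout.
Trait 1 (derived state '0') is shared by Ornithana, Telensis, and Zygis — a synapomorphy uniting that clade.
Trait 2 (derived state '0') is unique to Ornithana (autapomorphy; uninformative for grouping).
Trait 3: derived state '0' in Ornithana and Telensis only — synapomorphy for {Ornithana, Telensis}.
Most parsimonious ingroup topology: ((Zygis,(Ornithana,Telensis)),Meroaria).
Ornithana and Telensis share a more recent common ancestor with each other than either does with Zygis, so Zygis is the least closely related of the three.

Zygis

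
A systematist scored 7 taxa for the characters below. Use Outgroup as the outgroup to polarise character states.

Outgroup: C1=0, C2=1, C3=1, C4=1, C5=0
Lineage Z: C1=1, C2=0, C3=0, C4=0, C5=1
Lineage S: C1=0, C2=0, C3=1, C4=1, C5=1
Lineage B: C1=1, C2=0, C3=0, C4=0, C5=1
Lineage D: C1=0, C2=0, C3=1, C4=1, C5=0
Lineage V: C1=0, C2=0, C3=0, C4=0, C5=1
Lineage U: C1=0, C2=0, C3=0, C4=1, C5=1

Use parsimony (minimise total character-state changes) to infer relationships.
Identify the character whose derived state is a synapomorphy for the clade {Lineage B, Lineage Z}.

Character polarity is set by the outgroup: the derived state is whichever differs from the outgroup's state, so for C2, C3, C4 the derived state is '0', and for the remaining characters it is '1'.
C1 (derived state '1') is shared by Lineage B and Lineage Z — a synapomorphy uniting that clade.
All ingroup taxa share the derived state '0' for C2; it defines the ingroup but does not resolve relationships within it.
C3 (derived state '0') is shared by Lineage B, Lineage U, Lineage V, and Lineage Z — a synapomorphy uniting that clade.
C4: derived state '0' in Lineage B, Lineage V, and Lineage Z only — synapomorphy for {Lineage B, Lineage V, Lineage Z}.
C5: derived state '1' in Lineage B, Lineage S, Lineage U, Lineage V, and Lineage Z only — synapomorphy for {Lineage B, Lineage S, Lineage U, Lineage V, Lineage Z}.
Most parsimonious ingroup topology: (((((Lineage Z,Lineage B),Lineage V),Lineage U),Lineage S),Lineage D).
The clade {Lineage B, Lineage Z} is supported by C1: its derived state '1' occurs in exactly those taxa and in no other taxon (including the outgroup).

C1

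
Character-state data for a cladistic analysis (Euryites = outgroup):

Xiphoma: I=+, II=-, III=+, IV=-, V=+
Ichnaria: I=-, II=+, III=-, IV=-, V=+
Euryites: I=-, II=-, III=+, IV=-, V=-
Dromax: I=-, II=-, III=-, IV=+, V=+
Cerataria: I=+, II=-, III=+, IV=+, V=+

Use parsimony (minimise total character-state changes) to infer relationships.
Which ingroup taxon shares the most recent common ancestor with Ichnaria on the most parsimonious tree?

Character polarity is set by the outgroup: the derived state is whichever differs from the outgroup's state, so for III the derived state is '-', and for the remaining characters it is '+'.
I (derived state '+') is shared by Cerataria and Xiphoma — a synapomorphy uniting that clade.
II: derived state '+' in Ichnaria only — an autapomorphy, so it tells us nothing about relationships among taxa.
III: derived state '-' in Dromax and Ichnaria only — synapomorphy for {Dromax, Ichnaria}.
IV (state '+') occurs in Cerataria and Dromax but conflicts with the nesting implied by the other characters — most parsimoniously interpreted as homoplasy.
All ingroup taxa share the derived state '+' for V; it defines the ingroup but does not resolve relationships within it.
Most parsimonious ingroup topology: ((Dromax,Ichnaria),(Cerataria,Xiphoma)).
Ichnaria and Dromax form a cherry on this tree, so they are sister taxa.

Dromax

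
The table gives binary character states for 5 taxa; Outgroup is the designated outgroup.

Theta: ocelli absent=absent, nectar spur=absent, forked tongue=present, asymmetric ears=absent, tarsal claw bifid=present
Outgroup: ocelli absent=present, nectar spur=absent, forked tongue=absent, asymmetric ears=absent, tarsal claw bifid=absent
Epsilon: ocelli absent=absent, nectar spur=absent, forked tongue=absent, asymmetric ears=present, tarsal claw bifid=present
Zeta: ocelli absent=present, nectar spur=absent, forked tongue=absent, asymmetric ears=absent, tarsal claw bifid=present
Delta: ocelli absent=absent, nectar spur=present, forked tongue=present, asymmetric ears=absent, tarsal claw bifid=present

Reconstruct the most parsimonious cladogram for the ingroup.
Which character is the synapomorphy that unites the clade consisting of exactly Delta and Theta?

Character polarity is set by the outgroup: the derived state is whichever differs from the outgroup's state, so for ocelli absent the derived state is 'absent', and for the remaining characters it is 'present'.
Only Delta, Epsilon, and Theta show the derived state 'absent' for ocelli absent, supporting them as a clade.
nectar spur (derived state 'present') is unique to Delta (autapomorphy; uninformative for grouping).
forked tongue: derived state 'present' in Delta and Theta only — synapomorphy for {Delta, Theta}.
asymmetric ears: derived state 'present' in Epsilon only — an autapomorphy, so it tells us nothing about relationships among taxa.
tarsal claw bifid (derived state 'present') is shared by all ingroup taxa — unites the whole ingroup.
Most parsimonious ingroup topology: (((Theta,Delta),Epsilon),Zeta).
The clade {Delta, Theta} is supported by forked tongue: its derived state 'present' occurs in exactly those taxa and in no other taxon (including the outgroup).

forked tongue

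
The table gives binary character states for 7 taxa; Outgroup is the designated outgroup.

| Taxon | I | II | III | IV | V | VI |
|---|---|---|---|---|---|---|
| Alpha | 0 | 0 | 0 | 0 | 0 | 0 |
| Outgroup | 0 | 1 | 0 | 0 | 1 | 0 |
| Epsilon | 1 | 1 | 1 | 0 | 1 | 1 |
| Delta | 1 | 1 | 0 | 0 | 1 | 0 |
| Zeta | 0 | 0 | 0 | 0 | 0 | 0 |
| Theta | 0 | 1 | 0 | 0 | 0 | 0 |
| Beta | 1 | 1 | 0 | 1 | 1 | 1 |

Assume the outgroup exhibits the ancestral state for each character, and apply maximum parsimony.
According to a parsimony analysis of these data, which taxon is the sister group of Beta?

Epsilon

Character polarity is set by the outgroup: the derived state is whichever differs from the outgroup's state, so for II, V the derived state is '0', and for the remaining characters it is '1'.
I: derived state '1' in Beta, Delta, and Epsilon only — synapomorphy for {Beta, Delta, Epsilon}.
Only Alpha and Zeta show the derived state '0' for II, supporting them as a clade.
III (derived state '1') is unique to Epsilon (autapomorphy; uninformative for grouping).
IV: derived state '1' in Beta only — an autapomorphy, so it tells us nothing about relationships among taxa.
V: derived state '0' in Alpha, Theta, and Zeta only — synapomorphy for {Alpha, Theta, Zeta}.
Only Beta and Epsilon show the derived state '1' for VI, supporting them as a clade.
Most parsimonious ingroup topology: (((Epsilon,Beta),Delta),((Zeta,Alpha),Theta)).
Beta and Epsilon form a cherry on this tree, so they are sister taxa.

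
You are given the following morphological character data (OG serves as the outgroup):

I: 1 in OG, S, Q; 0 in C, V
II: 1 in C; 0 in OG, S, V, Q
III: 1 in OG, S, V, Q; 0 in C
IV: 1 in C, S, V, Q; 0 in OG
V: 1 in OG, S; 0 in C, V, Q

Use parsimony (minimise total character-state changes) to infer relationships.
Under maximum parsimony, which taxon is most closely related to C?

Character polarity is set by the outgroup: the derived state is whichever differs from the outgroup's state, so for I, III, V the derived state is '0', and for the remaining characters it is '1'.
I: derived state '0' in C and V only — synapomorphy for {C, V}.
II: derived state '1' in C only — an autapomorphy, so it tells us nothing about relationships among taxa.
III (derived state '0') is unique to C (autapomorphy; uninformative for grouping).
IV (derived state '1') is shared by all ingroup taxa — unites the whole ingroup.
Only C, Q, and V show the derived state '0' for V, supporting them as a clade.
Most parsimonious ingroup topology: ((Q,(V,C)),S).
C and V form a cherry on this tree, so they are sister taxa.

V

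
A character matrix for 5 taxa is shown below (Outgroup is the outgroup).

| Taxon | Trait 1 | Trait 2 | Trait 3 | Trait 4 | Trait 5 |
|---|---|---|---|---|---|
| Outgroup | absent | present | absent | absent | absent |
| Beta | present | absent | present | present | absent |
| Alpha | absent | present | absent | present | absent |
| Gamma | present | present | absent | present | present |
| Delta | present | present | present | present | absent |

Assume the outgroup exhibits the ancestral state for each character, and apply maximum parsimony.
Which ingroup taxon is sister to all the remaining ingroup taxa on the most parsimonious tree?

Alpha

Character polarity is set by the outgroup: the derived state is whichever differs from the outgroup's state, so for Trait 2 the derived state is 'absent', and for the remaining characters it is 'present'.
Trait 1: derived state 'present' in Beta, Delta, and Gamma only — synapomorphy for {Beta, Delta, Gamma}.
Trait 2 (derived state 'absent') is unique to Beta (autapomorphy; uninformative for grouping).
Only Beta and Delta show the derived state 'present' for Trait 3, supporting them as a clade.
All ingroup taxa share the derived state 'present' for Trait 4; it defines the ingroup but does not resolve relationships within it.
Trait 5 (derived state 'present') is unique to Gamma (autapomorphy; uninformative for grouping).
Most parsimonious ingroup topology: (((Beta,Delta),Gamma),Alpha).
Alpha is sister to the clade containing all other ingroup taxa, so it is the earliest-diverging (most basal) ingroup lineage.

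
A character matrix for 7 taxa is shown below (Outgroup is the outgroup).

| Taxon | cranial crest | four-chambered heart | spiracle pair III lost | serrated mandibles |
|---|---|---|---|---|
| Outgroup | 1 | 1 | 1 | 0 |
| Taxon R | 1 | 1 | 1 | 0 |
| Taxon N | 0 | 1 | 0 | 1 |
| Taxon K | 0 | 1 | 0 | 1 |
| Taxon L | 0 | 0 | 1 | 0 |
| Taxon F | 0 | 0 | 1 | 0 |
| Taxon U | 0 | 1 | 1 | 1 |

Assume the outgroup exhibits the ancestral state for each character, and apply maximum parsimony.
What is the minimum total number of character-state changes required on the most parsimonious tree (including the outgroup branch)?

Character polarity is set by the outgroup: the derived state is whichever differs from the outgroup's state, so for cranial crest, four-chambered heart, spiracle pair III lost the derived state is '0', and for the remaining characters it is '1'.
cranial crest: derived state '0' in Taxon F, Taxon K, Taxon L, Taxon N, and Taxon U only — synapomorphy for {Taxon F, Taxon K, Taxon L, Taxon N, Taxon U}.
four-chambered heart: derived state '0' in Taxon F and Taxon L only — synapomorphy for {Taxon F, Taxon L}.
spiracle pair III lost: derived state '0' in Taxon K and Taxon N only — synapomorphy for {Taxon K, Taxon N}.
serrated mandibles (derived state '1') is shared by Taxon K, Taxon N, and Taxon U — a synapomorphy uniting that clade.
Most parsimonious ingroup topology: (Taxon R,(((Taxon N,Taxon K),Taxon U),(Taxon L,Taxon F))).
Changes per character on this tree: cranial crest: 1; four-chambered heart: 1; spiracle pair III lost: 1; serrated mandibles: 1.
Total = 4.

4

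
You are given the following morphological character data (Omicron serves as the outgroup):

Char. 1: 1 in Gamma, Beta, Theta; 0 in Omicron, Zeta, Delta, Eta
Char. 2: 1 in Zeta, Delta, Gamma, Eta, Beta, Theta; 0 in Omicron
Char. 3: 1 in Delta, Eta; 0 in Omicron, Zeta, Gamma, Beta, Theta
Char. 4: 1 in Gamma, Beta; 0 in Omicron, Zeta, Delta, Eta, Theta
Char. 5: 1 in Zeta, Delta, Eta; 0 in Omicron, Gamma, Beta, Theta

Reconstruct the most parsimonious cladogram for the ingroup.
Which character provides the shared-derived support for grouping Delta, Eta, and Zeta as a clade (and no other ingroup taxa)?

The outgroup has state '0' for every character, so '1' is the derived state throughout.
Char. 1 (derived state '1') is shared by Beta, Gamma, and Theta — a synapomorphy uniting that clade.
Char. 2 (derived state '1') is shared by all ingroup taxa — unites the whole ingroup.
Char. 3 (derived state '1') is shared by Delta and Eta — a synapomorphy uniting that clade.
Only Beta and Gamma show the derived state '1' for Char. 4, supporting them as a clade.
Only Delta, Eta, and Zeta show the derived state '1' for Char. 5, supporting them as a clade.
Most parsimonious ingroup topology: ((Zeta,(Delta,Eta)),((Gamma,Beta),Theta)).
The clade {Delta, Eta, Zeta} is supported by Char. 5: its derived state '1' occurs in exactly those taxa and in no other taxon (including the outgroup).

Char. 5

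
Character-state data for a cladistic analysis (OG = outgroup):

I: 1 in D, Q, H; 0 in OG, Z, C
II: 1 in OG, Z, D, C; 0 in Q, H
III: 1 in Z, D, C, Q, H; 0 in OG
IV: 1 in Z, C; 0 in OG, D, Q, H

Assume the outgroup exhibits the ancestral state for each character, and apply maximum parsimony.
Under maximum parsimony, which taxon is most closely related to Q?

H

Character polarity is set by the outgroup: the derived state is whichever differs from the outgroup's state, so for II the derived state is '0', and for the remaining characters it is '1'.
I: derived state '1' in D, H, and Q only — synapomorphy for {D, H, Q}.
II (derived state '0') is shared by H and Q — a synapomorphy uniting that clade.
All ingroup taxa share the derived state '1' for III; it defines the ingroup but does not resolve relationships within it.
IV (derived state '1') is shared by C and Z — a synapomorphy uniting that clade.
Most parsimonious ingroup topology: ((Z,C),(D,(Q,H))).
Q and H form a cherry on this tree, so they are sister taxa.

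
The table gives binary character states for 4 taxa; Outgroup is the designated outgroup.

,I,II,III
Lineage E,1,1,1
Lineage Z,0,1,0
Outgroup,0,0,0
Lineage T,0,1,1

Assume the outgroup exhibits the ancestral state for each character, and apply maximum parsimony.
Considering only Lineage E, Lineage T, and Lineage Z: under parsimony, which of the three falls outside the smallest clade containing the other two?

Lineage Z

The outgroup has state '0' for every character, so '1' is the derived state throughout.
I: derived state '1' in Lineage E only — an autapomorphy, so it tells us nothing about relationships among taxa.
All ingroup taxa share the derived state '1' for II; it defines the ingroup but does not resolve relationships within it.
III (derived state '1') is shared by Lineage E and Lineage T — a synapomorphy uniting that clade.
Most parsimonious ingroup topology: (Lineage Z,(Lineage T,Lineage E)).
Lineage E and Lineage T share a more recent common ancestor with each other than either does with Lineage Z, so Lineage Z is the least closely related of the three.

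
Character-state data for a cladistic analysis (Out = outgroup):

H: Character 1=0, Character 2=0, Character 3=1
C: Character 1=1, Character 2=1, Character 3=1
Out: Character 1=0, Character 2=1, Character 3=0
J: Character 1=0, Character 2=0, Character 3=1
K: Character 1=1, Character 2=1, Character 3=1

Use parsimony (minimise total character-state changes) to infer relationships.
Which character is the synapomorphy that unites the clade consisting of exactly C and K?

Character 1

Character polarity is set by the outgroup: the derived state is whichever differs from the outgroup's state, so for Character 2 the derived state is '0', and for the remaining characters it is '1'.
Character 1: derived state '1' in C and K only — synapomorphy for {C, K}.
Only H and J show the derived state '0' for Character 2, supporting them as a clade.
Character 3 (derived state '1') is shared by all ingroup taxa — unites the whole ingroup.
Most parsimonious ingroup topology: ((C,K),(H,J)).
The clade {C, K} is supported by Character 1: its derived state '1' occurs in exactly those taxa and in no other taxon (including the outgroup).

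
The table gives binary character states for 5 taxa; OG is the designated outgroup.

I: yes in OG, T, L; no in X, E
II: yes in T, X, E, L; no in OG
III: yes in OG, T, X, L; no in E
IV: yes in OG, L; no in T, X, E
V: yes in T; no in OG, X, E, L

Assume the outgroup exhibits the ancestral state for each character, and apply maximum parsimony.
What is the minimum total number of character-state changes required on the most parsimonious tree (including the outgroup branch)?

5

Character polarity is set by the outgroup: the derived state is whichever differs from the outgroup's state, so for I, III, IV the derived state is 'no', and for the remaining characters it is 'yes'.
Only E and X show the derived state 'no' for I, supporting them as a clade.
II (derived state 'yes') is shared by all ingroup taxa — unites the whole ingroup.
III (derived state 'no') is unique to E (autapomorphy; uninformative for grouping).
IV: derived state 'no' in E, T, and X only — synapomorphy for {E, T, X}.
V: derived state 'yes' in T only — an autapomorphy, so it tells us nothing about relationships among taxa.
Most parsimonious ingroup topology: ((T,(X,E)),L).
Changes per character on this tree: I: 1; II: 1; III: 1; IV: 1; V: 1.
Total = 5.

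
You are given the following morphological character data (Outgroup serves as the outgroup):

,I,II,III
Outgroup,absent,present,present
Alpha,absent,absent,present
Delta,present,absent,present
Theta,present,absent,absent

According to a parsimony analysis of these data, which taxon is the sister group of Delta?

Theta

Character polarity is set by the outgroup: the derived state is whichever differs from the outgroup's state, so for II, III the derived state is 'absent', and for the remaining characters it is 'present'.
Only Delta and Theta show the derived state 'present' for I, supporting them as a clade.
All ingroup taxa share the derived state 'absent' for II; it defines the ingroup but does not resolve relationships within it.
III: derived state 'absent' in Theta only — an autapomorphy, so it tells us nothing about relationships among taxa.
Most parsimonious ingroup topology: (Alpha,(Delta,Theta)).
Delta and Theta form a cherry on this tree, so they are sister taxa.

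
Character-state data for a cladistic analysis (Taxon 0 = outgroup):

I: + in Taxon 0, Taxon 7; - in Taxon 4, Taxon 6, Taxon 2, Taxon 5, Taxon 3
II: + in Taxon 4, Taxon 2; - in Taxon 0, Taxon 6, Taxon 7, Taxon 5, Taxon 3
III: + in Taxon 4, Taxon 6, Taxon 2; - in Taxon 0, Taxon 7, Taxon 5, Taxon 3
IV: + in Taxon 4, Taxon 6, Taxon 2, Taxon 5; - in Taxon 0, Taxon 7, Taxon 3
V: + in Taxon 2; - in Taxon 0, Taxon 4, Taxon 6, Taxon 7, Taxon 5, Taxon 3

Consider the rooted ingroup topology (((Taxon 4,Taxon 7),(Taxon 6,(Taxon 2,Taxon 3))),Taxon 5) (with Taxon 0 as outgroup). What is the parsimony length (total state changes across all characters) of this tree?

Map each character onto (((Taxon 4,Taxon 7),(Taxon 6,(Taxon 2,Taxon 3))),Taxon 5) (rooted by Taxon 0) and count the minimum state changes it requires (Fitch parsimony):
I: 2; II: 2; III: 3; IV: 3; V: 1.
Total tree length = 11.

11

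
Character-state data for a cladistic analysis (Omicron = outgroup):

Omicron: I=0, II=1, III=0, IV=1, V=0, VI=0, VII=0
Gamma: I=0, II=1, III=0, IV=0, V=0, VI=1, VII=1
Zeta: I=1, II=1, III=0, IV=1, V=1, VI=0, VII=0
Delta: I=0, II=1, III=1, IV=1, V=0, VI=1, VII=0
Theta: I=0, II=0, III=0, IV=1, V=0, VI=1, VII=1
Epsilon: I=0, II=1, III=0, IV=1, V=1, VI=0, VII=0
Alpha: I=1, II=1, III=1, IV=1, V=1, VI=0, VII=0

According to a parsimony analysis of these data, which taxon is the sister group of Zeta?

Character polarity is set by the outgroup: the derived state is whichever differs from the outgroup's state, so for II, IV the derived state is '0', and for the remaining characters it is '1'.
I: derived state '1' in Alpha and Zeta only — synapomorphy for {Alpha, Zeta}.
II: derived state '0' in Theta only — an autapomorphy, so it tells us nothing about relationships among taxa.
III (state '1') occurs in Alpha and Delta but conflicts with the nesting implied by the other characters — most parsimoniously interpreted as homoplasy.
IV: derived state '0' in Gamma only — an autapomorphy, so it tells us nothing about relationships among taxa.
V (derived state '1') is shared by Alpha, Epsilon, and Zeta — a synapomorphy uniting that clade.
VI: derived state '1' in Delta, Gamma, and Theta only — synapomorphy for {Delta, Gamma, Theta}.
VII (derived state '1') is shared by Gamma and Theta — a synapomorphy uniting that clade.
Most parsimonious ingroup topology: (((Gamma,Theta),Delta),((Zeta,Alpha),Epsilon)).
Zeta and Alpha form a cherry on this tree, so they are sister taxa.

Alpha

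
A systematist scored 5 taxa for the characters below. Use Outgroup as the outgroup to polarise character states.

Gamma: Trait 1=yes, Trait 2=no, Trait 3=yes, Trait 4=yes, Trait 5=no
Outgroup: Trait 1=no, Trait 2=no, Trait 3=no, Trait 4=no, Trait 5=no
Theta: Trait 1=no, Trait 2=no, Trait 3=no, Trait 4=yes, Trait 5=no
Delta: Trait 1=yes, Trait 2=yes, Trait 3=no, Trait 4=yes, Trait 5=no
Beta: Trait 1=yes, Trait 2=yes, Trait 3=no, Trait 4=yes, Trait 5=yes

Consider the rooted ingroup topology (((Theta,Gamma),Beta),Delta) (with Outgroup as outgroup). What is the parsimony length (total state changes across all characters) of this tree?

Map each character onto (((Theta,Gamma),Beta),Delta) (rooted by Outgroup) and count the minimum state changes it requires (Fitch parsimony):
Trait 1: 2; Trait 2: 2; Trait 3: 1; Trait 4: 1; Trait 5: 1.
Total tree length = 7.

7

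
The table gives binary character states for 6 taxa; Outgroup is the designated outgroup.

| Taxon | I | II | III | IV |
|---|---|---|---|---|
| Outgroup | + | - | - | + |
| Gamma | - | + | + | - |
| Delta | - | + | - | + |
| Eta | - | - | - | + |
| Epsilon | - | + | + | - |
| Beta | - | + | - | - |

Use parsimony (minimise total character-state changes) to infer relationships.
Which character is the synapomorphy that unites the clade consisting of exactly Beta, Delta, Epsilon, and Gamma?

II

Character polarity is set by the outgroup: the derived state is whichever differs from the outgroup's state, so for I, IV the derived state is '-', and for the remaining characters it is '+'.
I (derived state '-') is shared by all ingroup taxa — unites the whole ingroup.
Only Beta, Delta, Epsilon, and Gamma show the derived state '+' for II, supporting them as a clade.
Only Epsilon and Gamma show the derived state '+' for III, supporting them as a clade.
IV (derived state '-') is shared by Beta, Epsilon, and Gamma — a synapomorphy uniting that clade.
Most parsimonious ingroup topology: ((((Gamma,Epsilon),Beta),Delta),Eta).
The clade {Beta, Delta, Epsilon, Gamma} is supported by II: its derived state '+' occurs in exactly those taxa and in no other taxon (including the outgroup).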